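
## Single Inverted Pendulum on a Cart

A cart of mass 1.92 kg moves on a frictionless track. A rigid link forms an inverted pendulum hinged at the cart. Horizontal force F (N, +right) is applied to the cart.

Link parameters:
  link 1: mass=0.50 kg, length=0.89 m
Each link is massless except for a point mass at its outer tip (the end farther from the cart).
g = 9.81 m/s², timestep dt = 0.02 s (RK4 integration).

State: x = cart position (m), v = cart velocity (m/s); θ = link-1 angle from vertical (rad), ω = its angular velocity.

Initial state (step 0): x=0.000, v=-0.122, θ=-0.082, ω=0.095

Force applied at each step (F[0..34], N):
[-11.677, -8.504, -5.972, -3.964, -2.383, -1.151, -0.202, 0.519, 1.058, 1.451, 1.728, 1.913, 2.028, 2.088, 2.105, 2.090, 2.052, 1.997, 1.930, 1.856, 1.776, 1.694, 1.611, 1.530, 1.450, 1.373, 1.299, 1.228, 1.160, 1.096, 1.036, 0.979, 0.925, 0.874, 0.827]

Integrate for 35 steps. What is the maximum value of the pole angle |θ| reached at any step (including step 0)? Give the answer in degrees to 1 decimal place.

Answer: 4.7°

Derivation:
apply F[0]=-11.677 → step 1: x=-0.004, v=-0.239, θ=-0.079, ω=0.209
apply F[1]=-8.504 → step 2: x=-0.009, v=-0.324, θ=-0.074, ω=0.287
apply F[2]=-5.972 → step 3: x=-0.016, v=-0.382, θ=-0.068, ω=0.337
apply F[3]=-3.964 → step 4: x=-0.024, v=-0.420, θ=-0.061, ω=0.365
apply F[4]=-2.383 → step 5: x=-0.033, v=-0.442, θ=-0.053, ω=0.377
apply F[5]=-1.151 → step 6: x=-0.042, v=-0.452, θ=-0.046, ω=0.377
apply F[6]=-0.202 → step 7: x=-0.051, v=-0.452, θ=-0.038, ω=0.367
apply F[7]=+0.519 → step 8: x=-0.060, v=-0.445, θ=-0.031, ω=0.352
apply F[8]=+1.058 → step 9: x=-0.069, v=-0.432, θ=-0.024, ω=0.332
apply F[9]=+1.451 → step 10: x=-0.077, v=-0.416, θ=-0.018, ω=0.309
apply F[10]=+1.728 → step 11: x=-0.085, v=-0.397, θ=-0.012, ω=0.284
apply F[11]=+1.913 → step 12: x=-0.093, v=-0.377, θ=-0.007, ω=0.259
apply F[12]=+2.028 → step 13: x=-0.100, v=-0.356, θ=-0.002, ω=0.235
apply F[13]=+2.088 → step 14: x=-0.107, v=-0.334, θ=0.003, ω=0.210
apply F[14]=+2.105 → step 15: x=-0.114, v=-0.312, θ=0.007, ω=0.187
apply F[15]=+2.090 → step 16: x=-0.120, v=-0.291, θ=0.010, ω=0.165
apply F[16]=+2.052 → step 17: x=-0.125, v=-0.270, θ=0.013, ω=0.144
apply F[17]=+1.997 → step 18: x=-0.131, v=-0.250, θ=0.016, ω=0.125
apply F[18]=+1.930 → step 19: x=-0.135, v=-0.231, θ=0.018, ω=0.107
apply F[19]=+1.856 → step 20: x=-0.140, v=-0.213, θ=0.020, ω=0.091
apply F[20]=+1.776 → step 21: x=-0.144, v=-0.195, θ=0.022, ω=0.076
apply F[21]=+1.694 → step 22: x=-0.148, v=-0.179, θ=0.023, ω=0.062
apply F[22]=+1.611 → step 23: x=-0.151, v=-0.163, θ=0.025, ω=0.050
apply F[23]=+1.530 → step 24: x=-0.154, v=-0.148, θ=0.025, ω=0.039
apply F[24]=+1.450 → step 25: x=-0.157, v=-0.135, θ=0.026, ω=0.029
apply F[25]=+1.373 → step 26: x=-0.160, v=-0.122, θ=0.027, ω=0.021
apply F[26]=+1.299 → step 27: x=-0.162, v=-0.109, θ=0.027, ω=0.013
apply F[27]=+1.228 → step 28: x=-0.164, v=-0.098, θ=0.027, ω=0.006
apply F[28]=+1.160 → step 29: x=-0.166, v=-0.087, θ=0.027, ω=0.000
apply F[29]=+1.096 → step 30: x=-0.167, v=-0.077, θ=0.027, ω=-0.005
apply F[30]=+1.036 → step 31: x=-0.169, v=-0.068, θ=0.027, ω=-0.010
apply F[31]=+0.979 → step 32: x=-0.170, v=-0.059, θ=0.027, ω=-0.014
apply F[32]=+0.925 → step 33: x=-0.171, v=-0.051, θ=0.026, ω=-0.017
apply F[33]=+0.874 → step 34: x=-0.172, v=-0.043, θ=0.026, ω=-0.020
apply F[34]=+0.827 → step 35: x=-0.173, v=-0.036, θ=0.026, ω=-0.023
Max |angle| over trajectory = 0.082 rad = 4.7°.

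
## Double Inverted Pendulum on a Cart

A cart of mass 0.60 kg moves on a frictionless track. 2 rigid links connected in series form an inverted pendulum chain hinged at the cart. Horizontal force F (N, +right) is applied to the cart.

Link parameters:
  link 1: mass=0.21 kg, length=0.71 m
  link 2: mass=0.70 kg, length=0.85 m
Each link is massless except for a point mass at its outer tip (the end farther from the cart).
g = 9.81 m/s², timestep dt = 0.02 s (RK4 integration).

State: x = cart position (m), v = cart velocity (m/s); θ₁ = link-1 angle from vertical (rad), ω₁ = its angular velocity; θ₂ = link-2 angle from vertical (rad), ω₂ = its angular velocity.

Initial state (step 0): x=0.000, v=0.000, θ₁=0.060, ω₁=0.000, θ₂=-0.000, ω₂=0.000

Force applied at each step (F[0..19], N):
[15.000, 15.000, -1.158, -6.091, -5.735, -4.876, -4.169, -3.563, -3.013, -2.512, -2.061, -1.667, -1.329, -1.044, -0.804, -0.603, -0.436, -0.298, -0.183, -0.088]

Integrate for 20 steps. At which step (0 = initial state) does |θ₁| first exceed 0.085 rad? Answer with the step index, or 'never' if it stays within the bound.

apply F[0]=+15.000 → step 1: x=0.005, v=0.481, θ₁=0.054, ω₁=-0.600, θ₂=-0.001, ω₂=-0.065
apply F[1]=+15.000 → step 2: x=0.019, v=0.966, θ₁=0.036, ω₁=-1.225, θ₂=-0.003, ω₂=-0.115
apply F[2]=-1.158 → step 3: x=0.038, v=0.921, θ₁=0.012, ω₁=-1.132, θ₂=-0.005, ω₂=-0.139
apply F[3]=-6.091 → step 4: x=0.055, v=0.718, θ₁=-0.007, ω₁=-0.838, θ₂=-0.008, ω₂=-0.147
apply F[4]=-5.735 → step 5: x=0.067, v=0.531, θ₁=-0.022, ω₁=-0.584, θ₂=-0.011, ω₂=-0.142
apply F[5]=-4.876 → step 6: x=0.076, v=0.377, θ₁=-0.031, ω₁=-0.387, θ₂=-0.014, ω₂=-0.127
apply F[6]=-4.169 → step 7: x=0.082, v=0.248, θ₁=-0.037, ω₁=-0.234, θ₂=-0.016, ω₂=-0.107
apply F[7]=-3.563 → step 8: x=0.086, v=0.141, θ₁=-0.041, ω₁=-0.116, θ₂=-0.018, ω₂=-0.084
apply F[8]=-3.013 → step 9: x=0.088, v=0.053, θ₁=-0.042, ω₁=-0.025, θ₂=-0.019, ω₂=-0.061
apply F[9]=-2.512 → step 10: x=0.088, v=-0.018, θ₁=-0.042, ω₁=0.042, θ₂=-0.020, ω₂=-0.038
apply F[10]=-2.061 → step 11: x=0.088, v=-0.074, θ₁=-0.041, ω₁=0.090, θ₂=-0.021, ω₂=-0.017
apply F[11]=-1.667 → step 12: x=0.086, v=-0.118, θ₁=-0.039, ω₁=0.123, θ₂=-0.021, ω₂=0.002
apply F[12]=-1.329 → step 13: x=0.083, v=-0.151, θ₁=-0.036, ω₁=0.144, θ₂=-0.021, ω₂=0.019
apply F[13]=-1.044 → step 14: x=0.080, v=-0.175, θ₁=-0.033, ω₁=0.156, θ₂=-0.020, ω₂=0.033
apply F[14]=-0.804 → step 15: x=0.076, v=-0.193, θ₁=-0.030, ω₁=0.161, θ₂=-0.019, ω₂=0.044
apply F[15]=-0.603 → step 16: x=0.072, v=-0.204, θ₁=-0.027, ω₁=0.161, θ₂=-0.019, ω₂=0.053
apply F[16]=-0.436 → step 17: x=0.068, v=-0.211, θ₁=-0.023, ω₁=0.158, θ₂=-0.017, ω₂=0.061
apply F[17]=-0.298 → step 18: x=0.064, v=-0.215, θ₁=-0.020, ω₁=0.152, θ₂=-0.016, ω₂=0.066
apply F[18]=-0.183 → step 19: x=0.059, v=-0.215, θ₁=-0.017, ω₁=0.144, θ₂=-0.015, ω₂=0.069
apply F[19]=-0.088 → step 20: x=0.055, v=-0.213, θ₁=-0.015, ω₁=0.135, θ₂=-0.013, ω₂=0.071
max |θ₁| = 0.060 ≤ 0.085 over all 21 states.

Answer: never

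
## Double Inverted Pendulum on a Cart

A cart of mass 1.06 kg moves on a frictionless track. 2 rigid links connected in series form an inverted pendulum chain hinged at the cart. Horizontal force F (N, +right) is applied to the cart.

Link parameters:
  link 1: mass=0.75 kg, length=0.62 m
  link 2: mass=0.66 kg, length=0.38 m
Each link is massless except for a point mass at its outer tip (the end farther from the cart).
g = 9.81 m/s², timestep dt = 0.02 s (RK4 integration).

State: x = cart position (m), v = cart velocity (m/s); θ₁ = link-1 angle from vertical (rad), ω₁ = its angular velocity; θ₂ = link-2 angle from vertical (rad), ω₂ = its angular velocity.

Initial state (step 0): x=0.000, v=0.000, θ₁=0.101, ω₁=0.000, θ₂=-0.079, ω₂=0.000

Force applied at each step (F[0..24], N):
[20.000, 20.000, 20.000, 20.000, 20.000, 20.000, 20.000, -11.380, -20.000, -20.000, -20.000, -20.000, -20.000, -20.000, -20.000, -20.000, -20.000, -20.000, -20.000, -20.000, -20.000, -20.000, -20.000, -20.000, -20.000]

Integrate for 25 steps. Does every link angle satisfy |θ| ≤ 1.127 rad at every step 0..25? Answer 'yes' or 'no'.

apply F[0]=+20.000 → step 1: x=0.003, v=0.348, θ₁=0.096, ω₁=-0.472, θ₂=-0.081, ω₂=-0.196
apply F[1]=+20.000 → step 2: x=0.014, v=0.700, θ₁=0.082, ω₁=-0.956, θ₂=-0.087, ω₂=-0.379
apply F[2]=+20.000 → step 3: x=0.032, v=1.058, θ₁=0.058, ω₁=-1.467, θ₂=-0.096, ω₂=-0.537
apply F[3]=+20.000 → step 4: x=0.056, v=1.426, θ₁=0.023, ω₁=-2.013, θ₂=-0.108, ω₂=-0.657
apply F[4]=+20.000 → step 5: x=0.089, v=1.803, θ₁=-0.023, ω₁=-2.600, θ₂=-0.122, ω₂=-0.730
apply F[5]=+20.000 → step 6: x=0.129, v=2.185, θ₁=-0.081, ω₁=-3.223, θ₂=-0.137, ω₂=-0.758
apply F[6]=+20.000 → step 7: x=0.176, v=2.561, θ₁=-0.152, ω₁=-3.861, θ₂=-0.152, ω₂=-0.759
apply F[7]=-11.380 → step 8: x=0.225, v=2.360, θ₁=-0.227, ω₁=-3.606, θ₂=-0.167, ω₂=-0.750
apply F[8]=-20.000 → step 9: x=0.269, v=2.028, θ₁=-0.294, ω₁=-3.185, θ₂=-0.182, ω₂=-0.693
apply F[9]=-20.000 → step 10: x=0.306, v=1.721, θ₁=-0.354, ω₁=-2.850, θ₂=-0.195, ω₂=-0.581
apply F[10]=-20.000 → step 11: x=0.338, v=1.438, θ₁=-0.409, ω₁=-2.592, θ₂=-0.205, ω₂=-0.410
apply F[11]=-20.000 → step 12: x=0.364, v=1.174, θ₁=-0.459, ω₁=-2.401, θ₂=-0.211, ω₂=-0.185
apply F[12]=-20.000 → step 13: x=0.385, v=0.925, θ₁=-0.505, ω₁=-2.269, θ₂=-0.212, ω₂=0.090
apply F[13]=-20.000 → step 14: x=0.401, v=0.688, θ₁=-0.550, ω₁=-2.185, θ₂=-0.207, ω₂=0.414
apply F[14]=-20.000 → step 15: x=0.413, v=0.459, θ₁=-0.593, ω₁=-2.143, θ₂=-0.195, ω₂=0.783
apply F[15]=-20.000 → step 16: x=0.420, v=0.235, θ₁=-0.636, ω₁=-2.134, θ₂=-0.175, ω₂=1.193
apply F[16]=-20.000 → step 17: x=0.422, v=0.012, θ₁=-0.678, ω₁=-2.151, θ₂=-0.147, ω₂=1.640
apply F[17]=-20.000 → step 18: x=0.420, v=-0.212, θ₁=-0.722, ω₁=-2.183, θ₂=-0.109, ω₂=2.119
apply F[18]=-20.000 → step 19: x=0.414, v=-0.439, θ₁=-0.766, ω₁=-2.223, θ₂=-0.062, ω₂=2.624
apply F[19]=-20.000 → step 20: x=0.402, v=-0.670, θ₁=-0.811, ω₁=-2.260, θ₂=-0.004, ω₂=3.147
apply F[20]=-20.000 → step 21: x=0.387, v=-0.907, θ₁=-0.856, ω₁=-2.288, θ₂=0.064, ω₂=3.685
apply F[21]=-20.000 → step 22: x=0.366, v=-1.147, θ₁=-0.902, ω₁=-2.296, θ₂=0.143, ω₂=4.233
apply F[22]=-20.000 → step 23: x=0.341, v=-1.391, θ₁=-0.948, ω₁=-2.278, θ₂=0.233, ω₂=4.793
apply F[23]=-20.000 → step 24: x=0.311, v=-1.634, θ₁=-0.993, ω₁=-2.229, θ₂=0.335, ω₂=5.368
apply F[24]=-20.000 → step 25: x=0.275, v=-1.872, θ₁=-1.037, ω₁=-2.141, θ₂=0.448, ω₂=5.968
Max |angle| over trajectory = 1.037 rad; bound = 1.127 → within bound.

Answer: yes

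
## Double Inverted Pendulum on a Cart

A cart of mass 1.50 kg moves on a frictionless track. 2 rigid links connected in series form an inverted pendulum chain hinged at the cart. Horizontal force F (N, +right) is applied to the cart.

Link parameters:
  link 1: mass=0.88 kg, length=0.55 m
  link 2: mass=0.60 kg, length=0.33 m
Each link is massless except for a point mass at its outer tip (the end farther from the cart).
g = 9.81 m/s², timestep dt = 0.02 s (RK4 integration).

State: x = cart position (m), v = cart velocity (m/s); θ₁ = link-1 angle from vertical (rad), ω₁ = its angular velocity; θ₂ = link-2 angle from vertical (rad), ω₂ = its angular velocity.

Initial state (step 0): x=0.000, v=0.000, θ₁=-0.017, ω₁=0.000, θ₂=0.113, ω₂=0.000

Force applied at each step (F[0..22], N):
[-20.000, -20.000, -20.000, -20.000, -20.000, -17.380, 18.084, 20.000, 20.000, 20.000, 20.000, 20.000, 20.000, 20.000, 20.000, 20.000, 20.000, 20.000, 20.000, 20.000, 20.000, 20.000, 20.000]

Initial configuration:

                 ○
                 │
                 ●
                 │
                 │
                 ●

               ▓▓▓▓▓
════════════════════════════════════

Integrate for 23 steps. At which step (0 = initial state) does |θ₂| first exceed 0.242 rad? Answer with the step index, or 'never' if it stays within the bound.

Answer: 22

Derivation:
apply F[0]=-20.000 → step 1: x=-0.003, v=-0.264, θ₁=-0.013, ω₁=0.443, θ₂=0.114, ω₂=0.129
apply F[1]=-20.000 → step 2: x=-0.011, v=-0.529, θ₁=0.001, ω₁=0.894, θ₂=0.118, ω₂=0.248
apply F[2]=-20.000 → step 3: x=-0.024, v=-0.798, θ₁=0.023, ω₁=1.362, θ₂=0.124, ω₂=0.347
apply F[3]=-20.000 → step 4: x=-0.042, v=-1.070, θ₁=0.055, ω₁=1.854, θ₂=0.132, ω₂=0.418
apply F[4]=-20.000 → step 5: x=-0.067, v=-1.346, θ₁=0.098, ω₁=2.372, θ₂=0.141, ω₂=0.457
apply F[5]=-17.380 → step 6: x=-0.096, v=-1.588, θ₁=0.150, ω₁=2.850, θ₂=0.150, ω₂=0.468
apply F[6]=+18.084 → step 7: x=-0.126, v=-1.374, θ₁=0.204, ω₁=2.533, θ₂=0.159, ω₂=0.450
apply F[7]=+20.000 → step 8: x=-0.151, v=-1.147, θ₁=0.251, ω₁=2.226, θ₂=0.168, ω₂=0.391
apply F[8]=+20.000 → step 9: x=-0.172, v=-0.932, θ₁=0.293, ω₁=1.971, θ₂=0.175, ω₂=0.290
apply F[9]=+20.000 → step 10: x=-0.188, v=-0.729, θ₁=0.330, ω₁=1.763, θ₂=0.179, ω₂=0.147
apply F[10]=+20.000 → step 11: x=-0.201, v=-0.535, θ₁=0.364, ω₁=1.596, θ₂=0.180, ω₂=-0.036
apply F[11]=+20.000 → step 12: x=-0.210, v=-0.348, θ₁=0.394, ω₁=1.466, θ₂=0.177, ω₂=-0.258
apply F[12]=+20.000 → step 13: x=-0.215, v=-0.168, θ₁=0.423, ω₁=1.369, θ₂=0.170, ω₂=-0.520
apply F[13]=+20.000 → step 14: x=-0.216, v=0.007, θ₁=0.449, ω₁=1.302, θ₂=0.156, ω₂=-0.822
apply F[14]=+20.000 → step 15: x=-0.214, v=0.178, θ₁=0.475, ω₁=1.260, θ₂=0.136, ω₂=-1.165
apply F[15]=+20.000 → step 16: x=-0.209, v=0.347, θ₁=0.500, ω₁=1.240, θ₂=0.109, ω₂=-1.550
apply F[16]=+20.000 → step 17: x=-0.201, v=0.514, θ₁=0.525, ω₁=1.238, θ₂=0.074, ω₂=-1.976
apply F[17]=+20.000 → step 18: x=-0.189, v=0.681, θ₁=0.549, ω₁=1.248, θ₂=0.030, ω₂=-2.443
apply F[18]=+20.000 → step 19: x=-0.173, v=0.850, θ₁=0.575, ω₁=1.264, θ₂=-0.024, ω₂=-2.945
apply F[19]=+20.000 → step 20: x=-0.155, v=1.021, θ₁=0.600, ω₁=1.277, θ₂=-0.088, ω₂=-3.480
apply F[20]=+20.000 → step 21: x=-0.132, v=1.195, θ₁=0.626, ω₁=1.278, θ₂=-0.163, ω₂=-4.041
apply F[21]=+20.000 → step 22: x=-0.107, v=1.371, θ₁=0.651, ω₁=1.259, θ₂=-0.250, ω₂=-4.625
apply F[22]=+20.000 → step 23: x=-0.078, v=1.550, θ₁=0.676, ω₁=1.209, θ₂=-0.348, ω₂=-5.228
|θ₂| = 0.250 > 0.242 first at step 22.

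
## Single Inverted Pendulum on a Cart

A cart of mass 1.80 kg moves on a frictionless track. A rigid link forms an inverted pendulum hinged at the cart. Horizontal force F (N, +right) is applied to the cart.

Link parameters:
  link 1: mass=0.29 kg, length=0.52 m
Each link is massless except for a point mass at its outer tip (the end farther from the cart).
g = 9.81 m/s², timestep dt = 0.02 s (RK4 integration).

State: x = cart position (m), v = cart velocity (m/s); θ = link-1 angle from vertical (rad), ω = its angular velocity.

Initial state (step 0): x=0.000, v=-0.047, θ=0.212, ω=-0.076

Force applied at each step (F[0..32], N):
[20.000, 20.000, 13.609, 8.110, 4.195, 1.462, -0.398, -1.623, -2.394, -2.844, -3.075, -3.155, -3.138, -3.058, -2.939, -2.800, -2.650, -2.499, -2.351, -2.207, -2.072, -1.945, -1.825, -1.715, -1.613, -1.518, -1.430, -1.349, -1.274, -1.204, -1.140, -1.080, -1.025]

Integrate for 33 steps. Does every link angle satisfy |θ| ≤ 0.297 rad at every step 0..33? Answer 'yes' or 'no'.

apply F[0]=+20.000 → step 1: x=0.001, v=0.167, θ=0.207, ω=-0.400
apply F[1]=+20.000 → step 2: x=0.007, v=0.382, θ=0.196, ω=-0.729
apply F[2]=+13.609 → step 3: x=0.016, v=0.527, θ=0.179, ω=-0.932
apply F[3]=+8.110 → step 4: x=0.027, v=0.612, θ=0.160, ω=-1.029
apply F[4]=+4.195 → step 5: x=0.040, v=0.654, θ=0.139, ω=-1.053
apply F[5]=+1.462 → step 6: x=0.053, v=0.666, θ=0.118, ω=-1.028
apply F[6]=-0.398 → step 7: x=0.066, v=0.658, θ=0.098, ω=-0.973
apply F[7]=-1.623 → step 8: x=0.079, v=0.638, θ=0.079, ω=-0.900
apply F[8]=-2.394 → step 9: x=0.092, v=0.609, θ=0.062, ω=-0.818
apply F[9]=-2.844 → step 10: x=0.104, v=0.576, θ=0.047, ω=-0.734
apply F[10]=-3.075 → step 11: x=0.115, v=0.540, θ=0.033, ω=-0.651
apply F[11]=-3.155 → step 12: x=0.125, v=0.505, θ=0.021, ω=-0.572
apply F[12]=-3.138 → step 13: x=0.135, v=0.469, θ=0.010, ω=-0.498
apply F[13]=-3.058 → step 14: x=0.144, v=0.435, θ=0.001, ω=-0.430
apply F[14]=-2.939 → step 15: x=0.152, v=0.403, θ=-0.007, ω=-0.369
apply F[15]=-2.800 → step 16: x=0.160, v=0.372, θ=-0.014, ω=-0.314
apply F[16]=-2.650 → step 17: x=0.167, v=0.343, θ=-0.020, ω=-0.265
apply F[17]=-2.499 → step 18: x=0.174, v=0.316, θ=-0.025, ω=-0.221
apply F[18]=-2.351 → step 19: x=0.180, v=0.291, θ=-0.029, ω=-0.183
apply F[19]=-2.207 → step 20: x=0.185, v=0.267, θ=-0.032, ω=-0.149
apply F[20]=-2.072 → step 21: x=0.191, v=0.245, θ=-0.035, ω=-0.119
apply F[21]=-1.945 → step 22: x=0.195, v=0.225, θ=-0.037, ω=-0.094
apply F[22]=-1.825 → step 23: x=0.200, v=0.205, θ=-0.039, ω=-0.071
apply F[23]=-1.715 → step 24: x=0.203, v=0.188, θ=-0.040, ω=-0.052
apply F[24]=-1.613 → step 25: x=0.207, v=0.171, θ=-0.041, ω=-0.035
apply F[25]=-1.518 → step 26: x=0.210, v=0.155, θ=-0.041, ω=-0.020
apply F[26]=-1.430 → step 27: x=0.213, v=0.141, θ=-0.041, ω=-0.008
apply F[27]=-1.349 → step 28: x=0.216, v=0.127, θ=-0.042, ω=0.003
apply F[28]=-1.274 → step 29: x=0.218, v=0.114, θ=-0.041, ω=0.012
apply F[29]=-1.204 → step 30: x=0.221, v=0.102, θ=-0.041, ω=0.019
apply F[30]=-1.140 → step 31: x=0.222, v=0.091, θ=-0.041, ω=0.026
apply F[31]=-1.080 → step 32: x=0.224, v=0.080, θ=-0.040, ω=0.031
apply F[32]=-1.025 → step 33: x=0.226, v=0.070, θ=-0.039, ω=0.036
Max |angle| over trajectory = 0.212 rad; bound = 0.297 → within bound.

Answer: yes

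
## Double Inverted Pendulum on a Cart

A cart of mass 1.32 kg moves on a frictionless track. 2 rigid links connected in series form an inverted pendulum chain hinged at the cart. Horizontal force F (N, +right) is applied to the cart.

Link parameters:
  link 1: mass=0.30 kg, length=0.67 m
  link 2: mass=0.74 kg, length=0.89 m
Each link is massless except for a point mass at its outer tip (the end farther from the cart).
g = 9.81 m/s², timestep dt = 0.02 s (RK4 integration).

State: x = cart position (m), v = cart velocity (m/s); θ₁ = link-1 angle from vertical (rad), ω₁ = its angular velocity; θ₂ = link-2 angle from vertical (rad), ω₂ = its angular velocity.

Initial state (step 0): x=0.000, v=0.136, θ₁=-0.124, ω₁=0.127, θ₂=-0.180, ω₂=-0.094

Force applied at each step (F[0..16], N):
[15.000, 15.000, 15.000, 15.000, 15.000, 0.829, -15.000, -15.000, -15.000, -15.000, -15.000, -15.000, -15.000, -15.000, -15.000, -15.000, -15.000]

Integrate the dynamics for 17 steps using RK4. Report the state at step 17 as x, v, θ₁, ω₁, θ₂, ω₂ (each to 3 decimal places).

apply F[0]=+15.000 → step 1: x=0.005, v=0.379, θ₁=-0.125, ω₁=-0.235, θ₂=-0.182, ω₂=-0.130
apply F[1]=+15.000 → step 2: x=0.015, v=0.623, θ₁=-0.133, ω₁=-0.601, θ₂=-0.185, ω₂=-0.164
apply F[2]=+15.000 → step 3: x=0.030, v=0.866, θ₁=-0.149, ω₁=-0.977, θ₂=-0.189, ω₂=-0.192
apply F[3]=+15.000 → step 4: x=0.050, v=1.111, θ₁=-0.173, ω₁=-1.368, θ₂=-0.193, ω₂=-0.208
apply F[4]=+15.000 → step 5: x=0.074, v=1.355, θ₁=-0.204, ω₁=-1.777, θ₂=-0.197, ω₂=-0.211
apply F[5]=+0.829 → step 6: x=0.102, v=1.391, θ₁=-0.241, ω₁=-1.906, θ₂=-0.201, ω₂=-0.199
apply F[6]=-15.000 → step 7: x=0.128, v=1.202, θ₁=-0.277, ω₁=-1.749, θ₂=-0.205, ω₂=-0.157
apply F[7]=-15.000 → step 8: x=0.150, v=1.020, θ₁=-0.311, ω₁=-1.638, θ₂=-0.207, ω₂=-0.089
apply F[8]=-15.000 → step 9: x=0.169, v=0.844, θ₁=-0.343, ω₁=-1.570, θ₂=-0.208, ω₂=0.004
apply F[9]=-15.000 → step 10: x=0.184, v=0.672, θ₁=-0.374, ω₁=-1.542, θ₂=-0.207, ω₂=0.122
apply F[10]=-15.000 → step 11: x=0.196, v=0.504, θ₁=-0.405, ω₁=-1.551, θ₂=-0.203, ω₂=0.262
apply F[11]=-15.000 → step 12: x=0.204, v=0.338, θ₁=-0.436, ω₁=-1.593, θ₂=-0.196, ω₂=0.424
apply F[12]=-15.000 → step 13: x=0.209, v=0.172, θ₁=-0.469, ω₁=-1.664, θ₂=-0.186, ω₂=0.605
apply F[13]=-15.000 → step 14: x=0.211, v=0.007, θ₁=-0.503, ω₁=-1.757, θ₂=-0.172, ω₂=0.802
apply F[14]=-15.000 → step 15: x=0.209, v=-0.160, θ₁=-0.539, ω₁=-1.865, θ₂=-0.154, ω₂=1.011
apply F[15]=-15.000 → step 16: x=0.204, v=-0.330, θ₁=-0.578, ω₁=-1.982, θ₂=-0.131, ω₂=1.227
apply F[16]=-15.000 → step 17: x=0.196, v=-0.504, θ₁=-0.619, ω₁=-2.099, θ₂=-0.105, ω₂=1.443

Answer: x=0.196, v=-0.504, θ₁=-0.619, ω₁=-2.099, θ₂=-0.105, ω₂=1.443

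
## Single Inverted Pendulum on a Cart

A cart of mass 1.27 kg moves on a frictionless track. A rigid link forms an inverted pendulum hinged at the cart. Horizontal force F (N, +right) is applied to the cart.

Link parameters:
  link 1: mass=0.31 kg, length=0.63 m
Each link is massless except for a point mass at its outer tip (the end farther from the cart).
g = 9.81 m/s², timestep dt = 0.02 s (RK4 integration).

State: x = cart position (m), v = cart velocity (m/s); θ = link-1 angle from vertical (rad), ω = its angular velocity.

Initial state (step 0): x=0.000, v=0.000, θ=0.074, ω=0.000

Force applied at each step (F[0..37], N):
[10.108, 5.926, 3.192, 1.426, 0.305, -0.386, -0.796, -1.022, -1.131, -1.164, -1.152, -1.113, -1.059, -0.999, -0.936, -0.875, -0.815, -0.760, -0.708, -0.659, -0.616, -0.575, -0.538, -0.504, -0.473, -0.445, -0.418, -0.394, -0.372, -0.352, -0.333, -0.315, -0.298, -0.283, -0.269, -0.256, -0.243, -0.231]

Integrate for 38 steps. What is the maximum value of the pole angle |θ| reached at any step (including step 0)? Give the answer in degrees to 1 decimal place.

Answer: 4.2°

Derivation:
apply F[0]=+10.108 → step 1: x=0.002, v=0.155, θ=0.072, ω=-0.223
apply F[1]=+5.926 → step 2: x=0.006, v=0.245, θ=0.066, ω=-0.344
apply F[2]=+3.192 → step 3: x=0.011, v=0.293, θ=0.059, ω=-0.400
apply F[3]=+1.426 → step 4: x=0.017, v=0.313, θ=0.051, ω=-0.414
apply F[4]=+0.305 → step 5: x=0.023, v=0.315, θ=0.042, ω=-0.404
apply F[5]=-0.386 → step 6: x=0.029, v=0.307, θ=0.035, ω=-0.379
apply F[6]=-0.796 → step 7: x=0.035, v=0.293, θ=0.027, ω=-0.348
apply F[7]=-1.022 → step 8: x=0.041, v=0.276, θ=0.021, ω=-0.313
apply F[8]=-1.131 → step 9: x=0.047, v=0.257, θ=0.015, ω=-0.278
apply F[9]=-1.164 → step 10: x=0.051, v=0.238, θ=0.010, ω=-0.244
apply F[10]=-1.152 → step 11: x=0.056, v=0.220, θ=0.005, ω=-0.212
apply F[11]=-1.113 → step 12: x=0.060, v=0.202, θ=0.001, ω=-0.183
apply F[12]=-1.059 → step 13: x=0.064, v=0.186, θ=-0.002, ω=-0.157
apply F[13]=-0.999 → step 14: x=0.068, v=0.170, θ=-0.005, ω=-0.134
apply F[14]=-0.936 → step 15: x=0.071, v=0.156, θ=-0.008, ω=-0.113
apply F[15]=-0.875 → step 16: x=0.074, v=0.142, θ=-0.010, ω=-0.094
apply F[16]=-0.815 → step 17: x=0.077, v=0.130, θ=-0.012, ω=-0.078
apply F[17]=-0.760 → step 18: x=0.079, v=0.119, θ=-0.013, ω=-0.064
apply F[18]=-0.708 → step 19: x=0.081, v=0.108, θ=-0.014, ω=-0.051
apply F[19]=-0.659 → step 20: x=0.084, v=0.098, θ=-0.015, ω=-0.041
apply F[20]=-0.616 → step 21: x=0.085, v=0.089, θ=-0.016, ω=-0.031
apply F[21]=-0.575 → step 22: x=0.087, v=0.081, θ=-0.016, ω=-0.023
apply F[22]=-0.538 → step 23: x=0.089, v=0.074, θ=-0.017, ω=-0.016
apply F[23]=-0.504 → step 24: x=0.090, v=0.066, θ=-0.017, ω=-0.010
apply F[24]=-0.473 → step 25: x=0.091, v=0.060, θ=-0.017, ω=-0.005
apply F[25]=-0.445 → step 26: x=0.092, v=0.054, θ=-0.017, ω=-0.000
apply F[26]=-0.418 → step 27: x=0.093, v=0.048, θ=-0.017, ω=0.004
apply F[27]=-0.394 → step 28: x=0.094, v=0.042, θ=-0.017, ω=0.007
apply F[28]=-0.372 → step 29: x=0.095, v=0.037, θ=-0.017, ω=0.010
apply F[29]=-0.352 → step 30: x=0.096, v=0.033, θ=-0.017, ω=0.012
apply F[30]=-0.333 → step 31: x=0.096, v=0.028, θ=-0.016, ω=0.014
apply F[31]=-0.315 → step 32: x=0.097, v=0.024, θ=-0.016, ω=0.016
apply F[32]=-0.298 → step 33: x=0.097, v=0.020, θ=-0.016, ω=0.017
apply F[33]=-0.283 → step 34: x=0.098, v=0.016, θ=-0.015, ω=0.018
apply F[34]=-0.269 → step 35: x=0.098, v=0.013, θ=-0.015, ω=0.019
apply F[35]=-0.256 → step 36: x=0.098, v=0.010, θ=-0.015, ω=0.019
apply F[36]=-0.243 → step 37: x=0.098, v=0.006, θ=-0.014, ω=0.020
apply F[37]=-0.231 → step 38: x=0.099, v=0.003, θ=-0.014, ω=0.020
Max |angle| over trajectory = 0.074 rad = 4.2°.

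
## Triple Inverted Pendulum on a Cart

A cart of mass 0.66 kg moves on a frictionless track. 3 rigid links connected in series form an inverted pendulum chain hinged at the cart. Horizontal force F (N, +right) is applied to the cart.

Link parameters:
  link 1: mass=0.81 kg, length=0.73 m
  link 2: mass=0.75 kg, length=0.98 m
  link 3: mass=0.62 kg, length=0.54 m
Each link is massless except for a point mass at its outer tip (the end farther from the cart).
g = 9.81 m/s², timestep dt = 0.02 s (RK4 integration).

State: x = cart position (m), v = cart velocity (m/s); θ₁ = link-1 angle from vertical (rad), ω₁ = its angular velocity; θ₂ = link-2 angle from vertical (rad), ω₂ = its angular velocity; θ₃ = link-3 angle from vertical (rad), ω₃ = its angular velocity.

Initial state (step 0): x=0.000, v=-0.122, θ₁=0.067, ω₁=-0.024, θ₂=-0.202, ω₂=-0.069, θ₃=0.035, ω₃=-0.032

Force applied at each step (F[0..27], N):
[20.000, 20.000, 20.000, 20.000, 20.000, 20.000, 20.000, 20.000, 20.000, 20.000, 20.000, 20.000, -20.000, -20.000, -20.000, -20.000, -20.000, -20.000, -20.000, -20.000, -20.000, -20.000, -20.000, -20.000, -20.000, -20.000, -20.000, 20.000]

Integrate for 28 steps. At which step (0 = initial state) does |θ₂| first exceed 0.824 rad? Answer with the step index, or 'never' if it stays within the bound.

apply F[0]=+20.000 → step 1: x=0.003, v=0.441, θ₁=0.060, ω₁=-0.660, θ₂=-0.205, ω₂=-0.252, θ₃=0.036, ω₃=0.120
apply F[1]=+20.000 → step 2: x=0.018, v=1.016, θ₁=0.040, ω₁=-1.329, θ₂=-0.212, ω₂=-0.415, θ₃=0.040, ω₃=0.262
apply F[2]=+20.000 → step 3: x=0.044, v=1.610, θ₁=0.007, ω₁=-2.059, θ₂=-0.222, ω₂=-0.541, θ₃=0.046, ω₃=0.381
apply F[3]=+20.000 → step 4: x=0.082, v=2.219, θ₁=-0.042, ω₁=-2.861, θ₂=-0.233, ω₂=-0.606, θ₃=0.055, ω₃=0.452
apply F[4]=+20.000 → step 5: x=0.133, v=2.821, θ₁=-0.108, ω₁=-3.706, θ₂=-0.245, ω₂=-0.599, θ₃=0.064, ω₃=0.438
apply F[5]=+20.000 → step 6: x=0.195, v=3.361, θ₁=-0.190, ω₁=-4.507, θ₂=-0.257, ω₂=-0.532, θ₃=0.071, ω₃=0.303
apply F[6]=+20.000 → step 7: x=0.266, v=3.779, θ₁=-0.287, ω₁=-5.138, θ₂=-0.267, ω₂=-0.457, θ₃=0.075, ω₃=0.044
apply F[7]=+20.000 → step 8: x=0.345, v=4.049, θ₁=-0.394, ω₁=-5.529, θ₂=-0.275, ω₂=-0.436, θ₃=0.073, ω₃=-0.294
apply F[8]=+20.000 → step 9: x=0.427, v=4.196, θ₁=-0.507, ω₁=-5.708, θ₂=-0.285, ω₂=-0.502, θ₃=0.063, ω₃=-0.647
apply F[9]=+20.000 → step 10: x=0.512, v=4.267, θ₁=-0.622, ω₁=-5.755, θ₂=-0.296, ω₂=-0.649, θ₃=0.047, ω₃=-0.974
apply F[10]=+20.000 → step 11: x=0.598, v=4.294, θ₁=-0.737, ω₁=-5.735, θ₂=-0.311, ω₂=-0.860, θ₃=0.024, ω₃=-1.264
apply F[11]=+20.000 → step 12: x=0.684, v=4.298, θ₁=-0.851, ω₁=-5.687, θ₂=-0.331, ω₂=-1.117, θ₃=-0.003, ω₃=-1.518
apply F[12]=-20.000 → step 13: x=0.765, v=3.784, θ₁=-0.962, ω₁=-5.485, θ₂=-0.353, ω₂=-1.065, θ₃=-0.034, ω₃=-1.500
apply F[13]=-20.000 → step 14: x=0.835, v=3.298, θ₁=-1.071, ω₁=-5.394, θ₂=-0.373, ω₂=-0.996, θ₃=-0.063, ω₃=-1.477
apply F[14]=-20.000 → step 15: x=0.897, v=2.821, θ₁=-1.179, ω₁=-5.388, θ₂=-0.392, ω₂=-0.917, θ₃=-0.093, ω₃=-1.456
apply F[15]=-20.000 → step 16: x=0.948, v=2.342, θ₁=-1.287, ω₁=-5.454, θ₂=-0.410, ω₂=-0.836, θ₃=-0.122, ω₃=-1.439
apply F[16]=-20.000 → step 17: x=0.990, v=1.848, θ₁=-1.397, ω₁=-5.586, θ₂=-0.426, ω₂=-0.760, θ₃=-0.150, ω₃=-1.427
apply F[17]=-20.000 → step 18: x=1.022, v=1.330, θ₁=-1.511, ω₁=-5.783, θ₂=-0.440, ω₂=-0.696, θ₃=-0.179, ω₃=-1.421
apply F[18]=-20.000 → step 19: x=1.043, v=0.777, θ₁=-1.629, ω₁=-6.052, θ₂=-0.454, ω₂=-0.654, θ₃=-0.207, ω₃=-1.421
apply F[19]=-20.000 → step 20: x=1.053, v=0.176, θ₁=-1.754, ω₁=-6.405, θ₂=-0.467, ω₂=-0.646, θ₃=-0.236, ω₃=-1.425
apply F[20]=-20.000 → step 21: x=1.050, v=-0.489, θ₁=-1.886, ω₁=-6.866, θ₂=-0.480, ω₂=-0.691, θ₃=-0.264, ω₃=-1.433
apply F[21]=-20.000 → step 22: x=1.033, v=-1.240, θ₁=-2.029, ω₁=-7.476, θ₂=-0.495, ω₂=-0.818, θ₃=-0.293, ω₃=-1.442
apply F[22]=-20.000 → step 23: x=0.999, v=-2.114, θ₁=-2.187, ω₁=-8.305, θ₂=-0.514, ω₂=-1.075, θ₃=-0.322, ω₃=-1.446
apply F[23]=-20.000 → step 24: x=0.947, v=-3.165, θ₁=-2.364, ω₁=-9.479, θ₂=-0.539, ω₂=-1.556, θ₃=-0.351, ω₃=-1.435
apply F[24]=-20.000 → step 25: x=0.871, v=-4.479, θ₁=-2.570, ω₁=-11.234, θ₂=-0.579, ω₂=-2.464, θ₃=-0.379, ω₃=-1.380
apply F[25]=-20.000 → step 26: x=0.765, v=-6.114, θ₁=-2.819, ω₁=-13.933, θ₂=-0.644, ω₂=-4.277, θ₃=-0.405, ω₃=-1.170
apply F[26]=-20.000 → step 27: x=0.627, v=-7.537, θ₁=-3.132, ω₁=-17.249, θ₂=-0.761, ω₂=-7.822, θ₃=-0.422, ω₃=-0.420
apply F[27]=+20.000 → step 28: x=0.489, v=-6.011, θ₁=-3.473, ω₁=-16.211, θ₂=-0.957, ω₂=-11.331, θ₃=-0.420, ω₃=0.518
|θ₂| = 0.957 > 0.824 first at step 28.

Answer: 28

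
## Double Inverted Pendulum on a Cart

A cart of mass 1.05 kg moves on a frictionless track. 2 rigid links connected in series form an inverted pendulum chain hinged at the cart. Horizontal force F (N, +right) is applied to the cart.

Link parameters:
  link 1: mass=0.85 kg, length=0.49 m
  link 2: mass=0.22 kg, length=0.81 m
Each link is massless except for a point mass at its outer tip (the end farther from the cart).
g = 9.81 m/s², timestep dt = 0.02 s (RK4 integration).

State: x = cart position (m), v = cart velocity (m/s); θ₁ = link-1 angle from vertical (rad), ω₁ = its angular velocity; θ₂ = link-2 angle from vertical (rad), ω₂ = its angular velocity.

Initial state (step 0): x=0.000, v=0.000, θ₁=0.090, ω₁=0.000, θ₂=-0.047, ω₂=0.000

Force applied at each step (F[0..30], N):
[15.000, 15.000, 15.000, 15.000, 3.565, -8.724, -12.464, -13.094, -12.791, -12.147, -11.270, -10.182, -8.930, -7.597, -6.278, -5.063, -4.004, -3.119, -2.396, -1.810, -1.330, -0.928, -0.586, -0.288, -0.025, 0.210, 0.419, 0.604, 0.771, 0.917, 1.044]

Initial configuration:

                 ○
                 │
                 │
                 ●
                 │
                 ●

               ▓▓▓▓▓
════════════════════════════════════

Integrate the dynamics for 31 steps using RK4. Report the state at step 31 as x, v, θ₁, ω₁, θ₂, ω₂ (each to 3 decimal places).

apply F[0]=+15.000 → step 1: x=0.003, v=0.266, θ₁=0.085, ω₁=-0.490, θ₂=-0.047, ω₂=-0.046
apply F[1]=+15.000 → step 2: x=0.011, v=0.535, θ₁=0.070, ω₁=-0.992, θ₂=-0.049, ω₂=-0.087
apply F[2]=+15.000 → step 3: x=0.024, v=0.809, θ₁=0.045, ω₁=-1.516, θ₂=-0.051, ω₂=-0.120
apply F[3]=+15.000 → step 4: x=0.043, v=1.090, θ₁=0.009, ω₁=-2.070, θ₂=-0.054, ω₂=-0.141
apply F[4]=+3.565 → step 5: x=0.066, v=1.159, θ₁=-0.033, ω₁=-2.213, θ₂=-0.056, ω₂=-0.152
apply F[5]=-8.724 → step 6: x=0.087, v=1.002, θ₁=-0.075, ω₁=-1.914, θ₂=-0.060, ω₂=-0.152
apply F[6]=-12.464 → step 7: x=0.105, v=0.782, θ₁=-0.109, ω₁=-1.508, θ₂=-0.062, ω₂=-0.143
apply F[7]=-13.094 → step 8: x=0.118, v=0.559, θ₁=-0.135, ω₁=-1.109, θ₂=-0.065, ω₂=-0.125
apply F[8]=-12.791 → step 9: x=0.127, v=0.347, θ₁=-0.153, ω₁=-0.748, θ₂=-0.067, ω₂=-0.098
apply F[9]=-12.147 → step 10: x=0.132, v=0.151, θ₁=-0.165, ω₁=-0.428, θ₂=-0.069, ω₂=-0.067
apply F[10]=-11.270 → step 11: x=0.134, v=-0.026, θ₁=-0.171, ω₁=-0.151, θ₂=-0.070, ω₂=-0.033
apply F[11]=-10.182 → step 12: x=0.132, v=-0.182, θ₁=-0.172, ω₁=0.082, θ₂=-0.070, ω₂=0.001
apply F[12]=-8.930 → step 13: x=0.127, v=-0.315, θ₁=-0.168, ω₁=0.271, θ₂=-0.070, ω₂=0.035
apply F[13]=-7.597 → step 14: x=0.119, v=-0.424, θ₁=-0.161, ω₁=0.415, θ₂=-0.069, ω₂=0.066
apply F[14]=-6.278 → step 15: x=0.110, v=-0.511, θ₁=-0.152, ω₁=0.518, θ₂=-0.067, ω₂=0.094
apply F[15]=-5.063 → step 16: x=0.099, v=-0.578, θ₁=-0.141, ω₁=0.586, θ₂=-0.065, ω₂=0.119
apply F[16]=-4.004 → step 17: x=0.087, v=-0.627, θ₁=-0.129, ω₁=0.625, θ₂=-0.063, ω₂=0.140
apply F[17]=-3.119 → step 18: x=0.074, v=-0.662, θ₁=-0.116, ω₁=0.641, θ₂=-0.060, ω₂=0.159
apply F[18]=-2.396 → step 19: x=0.061, v=-0.686, θ₁=-0.103, ω₁=0.640, θ₂=-0.056, ω₂=0.174
apply F[19]=-1.810 → step 20: x=0.047, v=-0.702, θ₁=-0.091, ω₁=0.629, θ₂=-0.053, ω₂=0.187
apply F[20]=-1.330 → step 21: x=0.033, v=-0.711, θ₁=-0.078, ω₁=0.609, θ₂=-0.049, ω₂=0.197
apply F[21]=-0.928 → step 22: x=0.018, v=-0.714, θ₁=-0.066, ω₁=0.585, θ₂=-0.045, ω₂=0.205
apply F[22]=-0.586 → step 23: x=0.004, v=-0.713, θ₁=-0.055, ω₁=0.558, θ₂=-0.041, ω₂=0.210
apply F[23]=-0.288 → step 24: x=-0.010, v=-0.709, θ₁=-0.044, ω₁=0.528, θ₂=-0.036, ω₂=0.213
apply F[24]=-0.025 → step 25: x=-0.024, v=-0.702, θ₁=-0.034, ω₁=0.497, θ₂=-0.032, ω₂=0.215
apply F[25]=+0.210 → step 26: x=-0.038, v=-0.692, θ₁=-0.024, ω₁=0.466, θ₂=-0.028, ω₂=0.214
apply F[26]=+0.419 → step 27: x=-0.052, v=-0.680, θ₁=-0.015, ω₁=0.434, θ₂=-0.024, ω₂=0.213
apply F[27]=+0.604 → step 28: x=-0.065, v=-0.667, θ₁=-0.007, ω₁=0.403, θ₂=-0.019, ω₂=0.209
apply F[28]=+0.771 → step 29: x=-0.079, v=-0.651, θ₁=0.001, ω₁=0.372, θ₂=-0.015, ω₂=0.205
apply F[29]=+0.917 → step 30: x=-0.091, v=-0.635, θ₁=0.008, ω₁=0.342, θ₂=-0.011, ω₂=0.200
apply F[30]=+1.044 → step 31: x=-0.104, v=-0.617, θ₁=0.015, ω₁=0.313, θ₂=-0.007, ω₂=0.193

Answer: x=-0.104, v=-0.617, θ₁=0.015, ω₁=0.313, θ₂=-0.007, ω₂=0.193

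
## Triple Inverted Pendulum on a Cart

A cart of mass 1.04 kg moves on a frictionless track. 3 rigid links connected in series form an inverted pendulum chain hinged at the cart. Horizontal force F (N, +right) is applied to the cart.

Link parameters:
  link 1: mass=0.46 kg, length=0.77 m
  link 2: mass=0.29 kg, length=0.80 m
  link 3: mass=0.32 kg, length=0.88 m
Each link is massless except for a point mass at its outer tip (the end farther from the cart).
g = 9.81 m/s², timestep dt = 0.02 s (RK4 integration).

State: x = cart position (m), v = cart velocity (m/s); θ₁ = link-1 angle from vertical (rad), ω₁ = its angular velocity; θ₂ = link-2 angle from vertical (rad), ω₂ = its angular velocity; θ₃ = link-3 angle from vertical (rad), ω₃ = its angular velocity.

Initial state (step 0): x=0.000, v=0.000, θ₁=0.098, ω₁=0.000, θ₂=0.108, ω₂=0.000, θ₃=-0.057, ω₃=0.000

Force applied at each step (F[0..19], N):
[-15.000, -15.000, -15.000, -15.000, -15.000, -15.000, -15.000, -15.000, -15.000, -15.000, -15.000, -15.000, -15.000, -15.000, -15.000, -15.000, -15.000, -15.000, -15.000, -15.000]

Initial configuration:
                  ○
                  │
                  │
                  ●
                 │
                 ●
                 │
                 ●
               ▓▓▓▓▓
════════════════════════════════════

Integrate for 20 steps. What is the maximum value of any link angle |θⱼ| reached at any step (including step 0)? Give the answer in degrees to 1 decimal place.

apply F[0]=-15.000 → step 1: x=-0.003, v=-0.305, θ₁=0.102, ω₁=0.417, θ₂=0.108, ω₂=0.040, θ₃=-0.058, ω₃=-0.063
apply F[1]=-15.000 → step 2: x=-0.012, v=-0.610, θ₁=0.115, ω₁=0.838, θ₂=0.110, ω₂=0.075, θ₃=-0.059, ω₃=-0.123
apply F[2]=-15.000 → step 3: x=-0.027, v=-0.916, θ₁=0.136, ω₁=1.267, θ₂=0.111, ω₂=0.100, θ₃=-0.063, ω₃=-0.178
apply F[3]=-15.000 → step 4: x=-0.049, v=-1.222, θ₁=0.165, ω₁=1.705, θ₂=0.113, ω₂=0.114, θ₃=-0.067, ω₃=-0.224
apply F[4]=-15.000 → step 5: x=-0.076, v=-1.525, θ₁=0.204, ω₁=2.147, θ₂=0.116, ω₂=0.118, θ₃=-0.071, ω₃=-0.257
apply F[5]=-15.000 → step 6: x=-0.110, v=-1.821, θ₁=0.251, ω₁=2.586, θ₂=0.118, ω₂=0.115, θ₃=-0.077, ω₃=-0.273
apply F[6]=-15.000 → step 7: x=-0.149, v=-2.107, θ₁=0.307, ω₁=3.009, θ₂=0.120, ω₂=0.118, θ₃=-0.082, ω₃=-0.268
apply F[7]=-15.000 → step 8: x=-0.194, v=-2.375, θ₁=0.371, ω₁=3.401, θ₂=0.123, ω₂=0.139, θ₃=-0.087, ω₃=-0.240
apply F[8]=-15.000 → step 9: x=-0.244, v=-2.622, θ₁=0.443, ω₁=3.750, θ₂=0.126, ω₂=0.195, θ₃=-0.092, ω₃=-0.191
apply F[9]=-15.000 → step 10: x=-0.299, v=-2.844, θ₁=0.521, ω₁=4.048, θ₂=0.131, ω₂=0.297, θ₃=-0.095, ω₃=-0.124
apply F[10]=-15.000 → step 11: x=-0.358, v=-3.041, θ₁=0.605, ω₁=4.294, θ₂=0.138, ω₂=0.452, θ₃=-0.096, ω₃=-0.043
apply F[11]=-15.000 → step 12: x=-0.420, v=-3.214, θ₁=0.693, ω₁=4.494, θ₂=0.150, ω₂=0.662, θ₃=-0.096, ω₃=0.048
apply F[12]=-15.000 → step 13: x=-0.486, v=-3.365, θ₁=0.784, ω₁=4.654, θ₂=0.165, ω₂=0.924, θ₃=-0.095, ω₃=0.147
apply F[13]=-15.000 → step 14: x=-0.555, v=-3.496, θ₁=0.878, ω₁=4.781, θ₂=0.187, ω₂=1.233, θ₃=-0.091, ω₃=0.253
apply F[14]=-15.000 → step 15: x=-0.626, v=-3.608, θ₁=0.975, ω₁=4.881, θ₂=0.215, ω₂=1.583, θ₃=-0.084, ω₃=0.366
apply F[15]=-15.000 → step 16: x=-0.699, v=-3.704, θ₁=1.074, ω₁=4.956, θ₂=0.250, ω₂=1.968, θ₃=-0.076, ω₃=0.490
apply F[16]=-15.000 → step 17: x=-0.774, v=-3.785, θ₁=1.173, ω₁=5.009, θ₂=0.294, ω₂=2.382, θ₃=-0.065, ω₃=0.628
apply F[17]=-15.000 → step 18: x=-0.850, v=-3.853, θ₁=1.274, ω₁=5.037, θ₂=0.346, ω₂=2.818, θ₃=-0.051, ω₃=0.785
apply F[18]=-15.000 → step 19: x=-0.928, v=-3.908, θ₁=1.375, ω₁=5.039, θ₂=0.407, ω₂=3.269, θ₃=-0.033, ω₃=0.967
apply F[19]=-15.000 → step 20: x=-1.006, v=-3.955, θ₁=1.475, ω₁=5.011, θ₂=0.477, ω₂=3.729, θ₃=-0.012, ω₃=1.182
Max |angle| over trajectory = 1.475 rad = 84.5°.

Answer: 84.5°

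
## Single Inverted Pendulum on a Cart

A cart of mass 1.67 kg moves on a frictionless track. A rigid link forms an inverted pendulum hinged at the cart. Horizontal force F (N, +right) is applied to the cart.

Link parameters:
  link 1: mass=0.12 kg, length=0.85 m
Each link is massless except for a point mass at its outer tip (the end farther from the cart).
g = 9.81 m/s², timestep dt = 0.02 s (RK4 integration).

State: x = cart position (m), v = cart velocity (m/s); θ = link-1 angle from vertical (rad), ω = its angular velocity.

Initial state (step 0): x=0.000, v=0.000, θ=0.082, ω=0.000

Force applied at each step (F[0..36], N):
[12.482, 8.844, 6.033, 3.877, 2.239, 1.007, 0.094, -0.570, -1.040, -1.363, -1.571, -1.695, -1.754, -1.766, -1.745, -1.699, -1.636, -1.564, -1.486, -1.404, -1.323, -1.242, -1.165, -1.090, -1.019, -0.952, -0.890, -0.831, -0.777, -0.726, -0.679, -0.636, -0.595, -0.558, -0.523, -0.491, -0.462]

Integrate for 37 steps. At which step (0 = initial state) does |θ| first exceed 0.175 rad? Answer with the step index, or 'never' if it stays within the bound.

apply F[0]=+12.482 → step 1: x=0.001, v=0.148, θ=0.080, ω=-0.155
apply F[1]=+8.844 → step 2: x=0.005, v=0.253, θ=0.076, ω=-0.260
apply F[2]=+6.033 → step 3: x=0.011, v=0.324, θ=0.070, ω=-0.326
apply F[3]=+3.877 → step 4: x=0.018, v=0.370, θ=0.064, ω=-0.364
apply F[4]=+2.239 → step 5: x=0.026, v=0.396, θ=0.056, ω=-0.381
apply F[5]=+1.007 → step 6: x=0.034, v=0.407, θ=0.048, ω=-0.382
apply F[6]=+0.094 → step 7: x=0.042, v=0.408, θ=0.041, ω=-0.373
apply F[7]=-0.570 → step 8: x=0.050, v=0.400, θ=0.034, ω=-0.355
apply F[8]=-1.040 → step 9: x=0.058, v=0.387, θ=0.027, ω=-0.333
apply F[9]=-1.363 → step 10: x=0.066, v=0.371, θ=0.020, ω=-0.308
apply F[10]=-1.571 → step 11: x=0.073, v=0.352, θ=0.014, ω=-0.282
apply F[11]=-1.695 → step 12: x=0.080, v=0.331, θ=0.009, ω=-0.255
apply F[12]=-1.754 → step 13: x=0.086, v=0.310, θ=0.004, ω=-0.229
apply F[13]=-1.766 → step 14: x=0.092, v=0.289, θ=-0.000, ω=-0.203
apply F[14]=-1.745 → step 15: x=0.098, v=0.268, θ=-0.004, ω=-0.179
apply F[15]=-1.699 → step 16: x=0.103, v=0.248, θ=-0.007, ω=-0.157
apply F[16]=-1.636 → step 17: x=0.108, v=0.228, θ=-0.010, ω=-0.136
apply F[17]=-1.564 → step 18: x=0.112, v=0.210, θ=-0.013, ω=-0.117
apply F[18]=-1.486 → step 19: x=0.116, v=0.192, θ=-0.015, ω=-0.099
apply F[19]=-1.404 → step 20: x=0.120, v=0.176, θ=-0.017, ω=-0.083
apply F[20]=-1.323 → step 21: x=0.123, v=0.160, θ=-0.018, ω=-0.069
apply F[21]=-1.242 → step 22: x=0.126, v=0.145, θ=-0.019, ω=-0.056
apply F[22]=-1.165 → step 23: x=0.129, v=0.132, θ=-0.020, ω=-0.045
apply F[23]=-1.090 → step 24: x=0.131, v=0.119, θ=-0.021, ω=-0.034
apply F[24]=-1.019 → step 25: x=0.134, v=0.107, θ=-0.022, ω=-0.025
apply F[25]=-0.952 → step 26: x=0.136, v=0.096, θ=-0.022, ω=-0.017
apply F[26]=-0.890 → step 27: x=0.137, v=0.086, θ=-0.023, ω=-0.010
apply F[27]=-0.831 → step 28: x=0.139, v=0.076, θ=-0.023, ω=-0.004
apply F[28]=-0.777 → step 29: x=0.140, v=0.067, θ=-0.023, ω=0.001
apply F[29]=-0.726 → step 30: x=0.142, v=0.059, θ=-0.023, ω=0.006
apply F[30]=-0.679 → step 31: x=0.143, v=0.051, θ=-0.023, ω=0.010
apply F[31]=-0.636 → step 32: x=0.144, v=0.043, θ=-0.022, ω=0.013
apply F[32]=-0.595 → step 33: x=0.144, v=0.037, θ=-0.022, ω=0.016
apply F[33]=-0.558 → step 34: x=0.145, v=0.030, θ=-0.022, ω=0.018
apply F[34]=-0.523 → step 35: x=0.146, v=0.024, θ=-0.021, ω=0.020
apply F[35]=-0.491 → step 36: x=0.146, v=0.019, θ=-0.021, ω=0.022
apply F[36]=-0.462 → step 37: x=0.146, v=0.013, θ=-0.020, ω=0.023
max |θ| = 0.082 ≤ 0.175 over all 38 states.

Answer: never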